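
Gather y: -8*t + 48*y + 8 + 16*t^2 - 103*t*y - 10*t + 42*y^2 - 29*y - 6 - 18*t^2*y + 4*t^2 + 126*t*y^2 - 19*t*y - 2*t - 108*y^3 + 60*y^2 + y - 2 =20*t^2 - 20*t - 108*y^3 + y^2*(126*t + 102) + y*(-18*t^2 - 122*t + 20)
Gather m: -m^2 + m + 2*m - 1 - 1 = -m^2 + 3*m - 2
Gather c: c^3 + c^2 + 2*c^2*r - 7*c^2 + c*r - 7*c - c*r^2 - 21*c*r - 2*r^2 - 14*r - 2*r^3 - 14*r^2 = c^3 + c^2*(2*r - 6) + c*(-r^2 - 20*r - 7) - 2*r^3 - 16*r^2 - 14*r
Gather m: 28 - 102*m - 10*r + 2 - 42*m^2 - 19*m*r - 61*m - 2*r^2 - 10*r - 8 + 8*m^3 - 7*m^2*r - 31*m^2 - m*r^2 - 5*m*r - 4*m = 8*m^3 + m^2*(-7*r - 73) + m*(-r^2 - 24*r - 167) - 2*r^2 - 20*r + 22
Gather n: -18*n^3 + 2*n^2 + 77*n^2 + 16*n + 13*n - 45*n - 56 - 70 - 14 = -18*n^3 + 79*n^2 - 16*n - 140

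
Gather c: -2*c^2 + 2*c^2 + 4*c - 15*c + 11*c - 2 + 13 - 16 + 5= 0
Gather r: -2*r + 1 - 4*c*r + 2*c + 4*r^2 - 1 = 2*c + 4*r^2 + r*(-4*c - 2)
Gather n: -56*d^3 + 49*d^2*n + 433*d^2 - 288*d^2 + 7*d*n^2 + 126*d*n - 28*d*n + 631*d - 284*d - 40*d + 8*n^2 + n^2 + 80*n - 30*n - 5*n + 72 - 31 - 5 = -56*d^3 + 145*d^2 + 307*d + n^2*(7*d + 9) + n*(49*d^2 + 98*d + 45) + 36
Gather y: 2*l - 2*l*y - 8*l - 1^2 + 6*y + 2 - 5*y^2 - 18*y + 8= -6*l - 5*y^2 + y*(-2*l - 12) + 9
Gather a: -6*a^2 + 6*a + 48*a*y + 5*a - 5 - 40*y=-6*a^2 + a*(48*y + 11) - 40*y - 5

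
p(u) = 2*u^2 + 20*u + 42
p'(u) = 4*u + 20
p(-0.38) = 34.69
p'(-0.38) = 18.48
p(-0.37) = 34.87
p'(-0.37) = 18.52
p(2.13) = 93.67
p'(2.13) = 28.52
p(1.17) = 68.14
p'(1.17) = 24.68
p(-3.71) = -4.67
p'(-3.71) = 5.16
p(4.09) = 157.26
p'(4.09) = 36.36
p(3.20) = 126.48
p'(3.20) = 32.80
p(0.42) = 50.75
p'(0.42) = 21.68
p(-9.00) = 24.00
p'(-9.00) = -16.00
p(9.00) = 384.00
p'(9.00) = 56.00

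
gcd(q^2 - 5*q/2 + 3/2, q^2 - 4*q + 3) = q - 1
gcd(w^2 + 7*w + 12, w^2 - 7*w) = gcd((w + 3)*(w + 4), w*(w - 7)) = 1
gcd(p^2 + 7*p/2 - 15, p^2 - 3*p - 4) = 1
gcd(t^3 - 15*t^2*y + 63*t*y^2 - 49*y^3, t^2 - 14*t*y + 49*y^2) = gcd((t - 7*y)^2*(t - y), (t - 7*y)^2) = t^2 - 14*t*y + 49*y^2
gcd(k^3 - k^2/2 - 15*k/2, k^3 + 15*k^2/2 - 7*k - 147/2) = k - 3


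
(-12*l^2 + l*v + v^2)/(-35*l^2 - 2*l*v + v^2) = (12*l^2 - l*v - v^2)/(35*l^2 + 2*l*v - v^2)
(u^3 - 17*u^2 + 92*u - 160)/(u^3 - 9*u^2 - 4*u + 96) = (u - 5)/(u + 3)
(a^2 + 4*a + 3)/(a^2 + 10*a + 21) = (a + 1)/(a + 7)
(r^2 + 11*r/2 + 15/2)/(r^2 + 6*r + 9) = (r + 5/2)/(r + 3)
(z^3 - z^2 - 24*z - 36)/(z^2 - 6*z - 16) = (z^2 - 3*z - 18)/(z - 8)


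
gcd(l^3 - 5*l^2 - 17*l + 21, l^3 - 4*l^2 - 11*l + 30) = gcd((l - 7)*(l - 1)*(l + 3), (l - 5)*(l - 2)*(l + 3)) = l + 3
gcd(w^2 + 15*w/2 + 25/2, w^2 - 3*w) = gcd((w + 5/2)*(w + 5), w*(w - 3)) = 1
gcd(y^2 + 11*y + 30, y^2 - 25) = y + 5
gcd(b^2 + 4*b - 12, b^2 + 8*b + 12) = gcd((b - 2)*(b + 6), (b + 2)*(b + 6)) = b + 6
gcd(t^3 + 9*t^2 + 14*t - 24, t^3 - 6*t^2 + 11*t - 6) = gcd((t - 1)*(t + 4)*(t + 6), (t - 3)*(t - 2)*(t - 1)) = t - 1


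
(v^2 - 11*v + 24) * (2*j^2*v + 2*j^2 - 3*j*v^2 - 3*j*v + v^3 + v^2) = 2*j^2*v^3 - 20*j^2*v^2 + 26*j^2*v + 48*j^2 - 3*j*v^4 + 30*j*v^3 - 39*j*v^2 - 72*j*v + v^5 - 10*v^4 + 13*v^3 + 24*v^2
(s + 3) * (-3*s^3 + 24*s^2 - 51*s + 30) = -3*s^4 + 15*s^3 + 21*s^2 - 123*s + 90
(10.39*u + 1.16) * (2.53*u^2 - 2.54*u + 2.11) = 26.2867*u^3 - 23.4558*u^2 + 18.9765*u + 2.4476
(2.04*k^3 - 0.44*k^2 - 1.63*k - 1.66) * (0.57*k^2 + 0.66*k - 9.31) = 1.1628*k^5 + 1.0956*k^4 - 20.2119*k^3 + 2.0744*k^2 + 14.0797*k + 15.4546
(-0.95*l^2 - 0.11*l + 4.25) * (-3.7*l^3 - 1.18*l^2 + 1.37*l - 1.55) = 3.515*l^5 + 1.528*l^4 - 16.8967*l^3 - 3.6932*l^2 + 5.993*l - 6.5875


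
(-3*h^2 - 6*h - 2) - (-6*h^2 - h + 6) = 3*h^2 - 5*h - 8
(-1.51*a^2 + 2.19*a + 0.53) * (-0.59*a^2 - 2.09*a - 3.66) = 0.8909*a^4 + 1.8638*a^3 + 0.636800000000001*a^2 - 9.1231*a - 1.9398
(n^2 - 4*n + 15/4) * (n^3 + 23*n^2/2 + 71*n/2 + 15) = n^5 + 15*n^4/2 - 27*n^3/4 - 671*n^2/8 + 585*n/8 + 225/4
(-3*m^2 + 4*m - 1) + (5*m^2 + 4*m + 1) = 2*m^2 + 8*m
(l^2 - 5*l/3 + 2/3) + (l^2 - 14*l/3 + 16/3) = 2*l^2 - 19*l/3 + 6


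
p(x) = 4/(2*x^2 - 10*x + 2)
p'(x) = 4*(10 - 4*x)/(2*x^2 - 10*x + 2)^2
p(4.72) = -6.22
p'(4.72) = -85.86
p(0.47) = -1.77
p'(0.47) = 6.37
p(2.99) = -0.40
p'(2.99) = -0.08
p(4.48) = -1.50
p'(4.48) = -4.48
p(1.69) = -0.44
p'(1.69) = 0.15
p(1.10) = -0.61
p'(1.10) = 0.52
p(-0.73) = 0.39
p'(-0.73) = 0.48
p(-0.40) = 0.63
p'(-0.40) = 1.16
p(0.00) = 2.00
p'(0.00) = 10.00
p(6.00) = 0.29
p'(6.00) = -0.29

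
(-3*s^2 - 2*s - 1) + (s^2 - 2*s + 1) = -2*s^2 - 4*s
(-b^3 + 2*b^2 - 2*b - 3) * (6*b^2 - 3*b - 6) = -6*b^5 + 15*b^4 - 12*b^3 - 24*b^2 + 21*b + 18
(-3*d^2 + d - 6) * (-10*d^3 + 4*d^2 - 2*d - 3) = 30*d^5 - 22*d^4 + 70*d^3 - 17*d^2 + 9*d + 18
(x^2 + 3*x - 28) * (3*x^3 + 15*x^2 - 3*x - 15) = 3*x^5 + 24*x^4 - 42*x^3 - 444*x^2 + 39*x + 420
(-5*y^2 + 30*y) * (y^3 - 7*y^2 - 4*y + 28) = -5*y^5 + 65*y^4 - 190*y^3 - 260*y^2 + 840*y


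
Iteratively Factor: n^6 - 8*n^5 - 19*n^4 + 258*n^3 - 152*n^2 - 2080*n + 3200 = (n - 4)*(n^5 - 4*n^4 - 35*n^3 + 118*n^2 + 320*n - 800) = (n - 5)*(n - 4)*(n^4 + n^3 - 30*n^2 - 32*n + 160) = (n - 5)*(n - 4)*(n + 4)*(n^3 - 3*n^2 - 18*n + 40) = (n - 5)^2*(n - 4)*(n + 4)*(n^2 + 2*n - 8) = (n - 5)^2*(n - 4)*(n - 2)*(n + 4)*(n + 4)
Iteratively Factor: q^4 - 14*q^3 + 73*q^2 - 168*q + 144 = (q - 3)*(q^3 - 11*q^2 + 40*q - 48) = (q - 4)*(q - 3)*(q^2 - 7*q + 12) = (q - 4)^2*(q - 3)*(q - 3)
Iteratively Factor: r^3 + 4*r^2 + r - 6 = (r - 1)*(r^2 + 5*r + 6) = (r - 1)*(r + 2)*(r + 3)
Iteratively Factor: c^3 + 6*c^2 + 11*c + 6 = (c + 3)*(c^2 + 3*c + 2) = (c + 1)*(c + 3)*(c + 2)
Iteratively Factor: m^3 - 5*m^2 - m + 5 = (m - 5)*(m^2 - 1) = (m - 5)*(m + 1)*(m - 1)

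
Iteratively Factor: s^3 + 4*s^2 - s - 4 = (s + 1)*(s^2 + 3*s - 4) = (s - 1)*(s + 1)*(s + 4)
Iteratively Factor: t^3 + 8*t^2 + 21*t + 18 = (t + 3)*(t^2 + 5*t + 6) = (t + 2)*(t + 3)*(t + 3)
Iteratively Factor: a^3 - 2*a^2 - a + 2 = (a - 2)*(a^2 - 1) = (a - 2)*(a + 1)*(a - 1)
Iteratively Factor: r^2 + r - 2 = (r - 1)*(r + 2)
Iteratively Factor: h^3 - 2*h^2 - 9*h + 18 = (h - 2)*(h^2 - 9) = (h - 2)*(h + 3)*(h - 3)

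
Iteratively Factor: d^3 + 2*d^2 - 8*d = (d - 2)*(d^2 + 4*d) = (d - 2)*(d + 4)*(d)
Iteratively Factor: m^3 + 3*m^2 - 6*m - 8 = (m + 1)*(m^2 + 2*m - 8) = (m - 2)*(m + 1)*(m + 4)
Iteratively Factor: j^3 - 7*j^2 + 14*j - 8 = (j - 2)*(j^2 - 5*j + 4) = (j - 4)*(j - 2)*(j - 1)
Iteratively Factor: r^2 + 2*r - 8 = (r + 4)*(r - 2)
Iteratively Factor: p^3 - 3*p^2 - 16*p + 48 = (p + 4)*(p^2 - 7*p + 12) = (p - 4)*(p + 4)*(p - 3)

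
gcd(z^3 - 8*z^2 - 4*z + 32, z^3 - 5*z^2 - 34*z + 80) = z^2 - 10*z + 16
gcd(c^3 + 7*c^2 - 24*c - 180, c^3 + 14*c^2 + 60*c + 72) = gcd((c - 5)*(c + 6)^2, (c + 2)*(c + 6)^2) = c^2 + 12*c + 36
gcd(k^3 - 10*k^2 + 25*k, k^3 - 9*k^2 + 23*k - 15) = k - 5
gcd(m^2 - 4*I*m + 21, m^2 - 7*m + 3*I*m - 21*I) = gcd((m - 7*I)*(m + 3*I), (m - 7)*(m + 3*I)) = m + 3*I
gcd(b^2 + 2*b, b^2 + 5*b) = b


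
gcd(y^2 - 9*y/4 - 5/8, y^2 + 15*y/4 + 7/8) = y + 1/4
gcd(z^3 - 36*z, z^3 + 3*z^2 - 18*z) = z^2 + 6*z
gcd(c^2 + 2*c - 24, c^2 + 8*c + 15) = 1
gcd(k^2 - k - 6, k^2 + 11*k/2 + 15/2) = 1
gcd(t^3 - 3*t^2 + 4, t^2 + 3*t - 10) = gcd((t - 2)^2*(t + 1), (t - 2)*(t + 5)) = t - 2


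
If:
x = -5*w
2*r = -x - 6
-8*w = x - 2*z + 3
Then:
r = 5*z/3 - 11/2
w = 2*z/3 - 1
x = 5 - 10*z/3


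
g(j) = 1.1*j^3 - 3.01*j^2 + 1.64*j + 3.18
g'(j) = 3.3*j^2 - 6.02*j + 1.64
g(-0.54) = 1.24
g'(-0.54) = 5.85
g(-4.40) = -156.01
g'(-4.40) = 92.02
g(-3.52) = -87.86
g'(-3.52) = 63.72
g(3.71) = 24.01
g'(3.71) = 24.73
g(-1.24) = -5.58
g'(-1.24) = 14.18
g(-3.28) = -73.40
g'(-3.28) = 56.89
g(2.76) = 7.90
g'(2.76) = 10.16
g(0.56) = 3.35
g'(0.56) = -0.70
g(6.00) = 142.26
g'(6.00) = 84.32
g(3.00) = 10.71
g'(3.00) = 13.28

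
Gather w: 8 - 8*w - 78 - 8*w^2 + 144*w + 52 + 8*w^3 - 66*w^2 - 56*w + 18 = 8*w^3 - 74*w^2 + 80*w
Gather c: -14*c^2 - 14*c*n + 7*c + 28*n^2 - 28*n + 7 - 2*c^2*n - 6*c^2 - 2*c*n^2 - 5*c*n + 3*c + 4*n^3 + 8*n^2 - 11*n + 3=c^2*(-2*n - 20) + c*(-2*n^2 - 19*n + 10) + 4*n^3 + 36*n^2 - 39*n + 10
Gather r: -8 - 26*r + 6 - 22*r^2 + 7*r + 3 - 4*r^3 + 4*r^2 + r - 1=-4*r^3 - 18*r^2 - 18*r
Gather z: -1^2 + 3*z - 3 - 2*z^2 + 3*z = -2*z^2 + 6*z - 4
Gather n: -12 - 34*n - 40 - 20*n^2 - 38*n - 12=-20*n^2 - 72*n - 64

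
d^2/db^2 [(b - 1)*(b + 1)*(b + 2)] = 6*b + 4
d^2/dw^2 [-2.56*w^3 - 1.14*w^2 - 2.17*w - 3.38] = -15.36*w - 2.28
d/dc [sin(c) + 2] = cos(c)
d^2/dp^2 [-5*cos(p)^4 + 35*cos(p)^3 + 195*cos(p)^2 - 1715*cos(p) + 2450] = 80*sin(p)^4 + 680*sin(p)^2 + 6755*cos(p)/4 - 315*cos(3*p)/4 - 370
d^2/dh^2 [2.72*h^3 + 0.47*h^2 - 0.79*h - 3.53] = 16.32*h + 0.94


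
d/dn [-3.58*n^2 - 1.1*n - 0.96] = -7.16*n - 1.1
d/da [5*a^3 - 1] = 15*a^2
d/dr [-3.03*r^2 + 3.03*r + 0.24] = 3.03 - 6.06*r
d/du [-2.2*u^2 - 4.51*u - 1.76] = -4.4*u - 4.51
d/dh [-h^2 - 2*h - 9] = -2*h - 2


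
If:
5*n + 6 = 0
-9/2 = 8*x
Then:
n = -6/5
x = -9/16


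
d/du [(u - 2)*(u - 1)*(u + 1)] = 3*u^2 - 4*u - 1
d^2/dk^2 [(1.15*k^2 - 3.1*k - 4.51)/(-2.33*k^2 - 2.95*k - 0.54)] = (49.46823*k^3 + 155.587614*k^2 + 162.59439*k + 56.600306)/(12.649337*k^6 + 48.045765*k^5 + 69.625293*k^4 + 47.942515*k^3 + 16.136334*k^2 + 2.58066*k + 0.157464)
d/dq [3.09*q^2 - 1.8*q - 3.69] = 6.18*q - 1.8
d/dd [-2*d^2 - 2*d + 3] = -4*d - 2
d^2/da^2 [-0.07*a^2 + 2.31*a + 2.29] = -0.140000000000000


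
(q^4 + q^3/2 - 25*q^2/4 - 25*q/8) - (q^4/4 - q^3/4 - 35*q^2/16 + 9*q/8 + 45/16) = 3*q^4/4 + 3*q^3/4 - 65*q^2/16 - 17*q/4 - 45/16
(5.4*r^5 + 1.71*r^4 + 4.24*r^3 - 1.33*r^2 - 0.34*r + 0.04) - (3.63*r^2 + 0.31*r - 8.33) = 5.4*r^5 + 1.71*r^4 + 4.24*r^3 - 4.96*r^2 - 0.65*r + 8.37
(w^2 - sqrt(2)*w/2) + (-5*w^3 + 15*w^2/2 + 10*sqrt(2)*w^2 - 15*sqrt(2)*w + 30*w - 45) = -5*w^3 + 17*w^2/2 + 10*sqrt(2)*w^2 - 31*sqrt(2)*w/2 + 30*w - 45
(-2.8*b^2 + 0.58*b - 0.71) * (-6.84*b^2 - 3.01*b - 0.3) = 19.152*b^4 + 4.4608*b^3 + 3.9506*b^2 + 1.9631*b + 0.213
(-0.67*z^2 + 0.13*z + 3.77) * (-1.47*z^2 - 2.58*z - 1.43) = 0.9849*z^4 + 1.5375*z^3 - 4.9192*z^2 - 9.9125*z - 5.3911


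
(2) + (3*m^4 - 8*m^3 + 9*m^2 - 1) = 3*m^4 - 8*m^3 + 9*m^2 + 1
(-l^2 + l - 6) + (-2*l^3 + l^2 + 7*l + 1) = -2*l^3 + 8*l - 5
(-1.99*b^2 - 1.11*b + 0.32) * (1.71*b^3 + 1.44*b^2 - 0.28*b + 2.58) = -3.4029*b^5 - 4.7637*b^4 - 0.494*b^3 - 4.3626*b^2 - 2.9534*b + 0.8256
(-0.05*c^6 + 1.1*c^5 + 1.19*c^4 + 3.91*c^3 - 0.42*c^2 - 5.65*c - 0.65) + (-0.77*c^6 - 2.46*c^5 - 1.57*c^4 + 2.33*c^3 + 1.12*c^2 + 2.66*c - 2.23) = -0.82*c^6 - 1.36*c^5 - 0.38*c^4 + 6.24*c^3 + 0.7*c^2 - 2.99*c - 2.88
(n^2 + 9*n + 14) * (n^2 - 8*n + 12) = n^4 + n^3 - 46*n^2 - 4*n + 168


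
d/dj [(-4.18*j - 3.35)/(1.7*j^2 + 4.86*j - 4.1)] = (7.106*j^2 + 11.39*j + 33.419)/(2.89*j^4 + 16.524*j^3 + 9.6796*j^2 - 39.852*j + 16.81)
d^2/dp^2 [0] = 0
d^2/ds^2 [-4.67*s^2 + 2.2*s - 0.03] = -9.34000000000000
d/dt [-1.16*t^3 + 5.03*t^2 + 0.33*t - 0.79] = -3.48*t^2 + 10.06*t + 0.33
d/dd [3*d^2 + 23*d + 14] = 6*d + 23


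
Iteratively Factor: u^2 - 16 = (u - 4)*(u + 4)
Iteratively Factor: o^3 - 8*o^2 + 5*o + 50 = (o - 5)*(o^2 - 3*o - 10) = (o - 5)^2*(o + 2)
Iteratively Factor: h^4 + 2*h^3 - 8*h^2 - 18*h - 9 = (h + 1)*(h^3 + h^2 - 9*h - 9) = (h + 1)*(h + 3)*(h^2 - 2*h - 3) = (h + 1)^2*(h + 3)*(h - 3)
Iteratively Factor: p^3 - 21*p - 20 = (p - 5)*(p^2 + 5*p + 4) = (p - 5)*(p + 1)*(p + 4)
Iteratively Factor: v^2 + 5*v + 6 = (v + 2)*(v + 3)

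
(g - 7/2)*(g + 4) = g^2 + g/2 - 14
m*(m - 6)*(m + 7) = m^3 + m^2 - 42*m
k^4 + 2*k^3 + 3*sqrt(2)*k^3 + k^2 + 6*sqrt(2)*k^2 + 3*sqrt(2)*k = k*(k + 1)^2*(k + 3*sqrt(2))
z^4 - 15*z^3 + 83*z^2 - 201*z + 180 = (z - 5)*(z - 4)*(z - 3)^2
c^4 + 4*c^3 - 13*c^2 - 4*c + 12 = (c - 2)*(c - 1)*(c + 1)*(c + 6)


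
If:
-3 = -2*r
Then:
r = 3/2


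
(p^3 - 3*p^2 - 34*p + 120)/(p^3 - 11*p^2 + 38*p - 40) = (p + 6)/(p - 2)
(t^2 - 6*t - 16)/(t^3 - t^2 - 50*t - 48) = (t + 2)/(t^2 + 7*t + 6)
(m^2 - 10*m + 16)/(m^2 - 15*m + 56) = (m - 2)/(m - 7)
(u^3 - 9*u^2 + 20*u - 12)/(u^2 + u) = (u^3 - 9*u^2 + 20*u - 12)/(u*(u + 1))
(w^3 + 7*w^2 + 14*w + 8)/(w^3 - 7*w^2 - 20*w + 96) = (w^2 + 3*w + 2)/(w^2 - 11*w + 24)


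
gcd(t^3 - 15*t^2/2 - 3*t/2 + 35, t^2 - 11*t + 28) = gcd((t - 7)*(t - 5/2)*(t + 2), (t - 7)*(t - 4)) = t - 7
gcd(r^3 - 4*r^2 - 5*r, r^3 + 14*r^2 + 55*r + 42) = r + 1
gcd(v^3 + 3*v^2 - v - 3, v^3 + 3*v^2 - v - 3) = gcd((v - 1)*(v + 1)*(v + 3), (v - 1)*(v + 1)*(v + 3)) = v^3 + 3*v^2 - v - 3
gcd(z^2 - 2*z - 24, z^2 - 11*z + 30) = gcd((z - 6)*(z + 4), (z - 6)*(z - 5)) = z - 6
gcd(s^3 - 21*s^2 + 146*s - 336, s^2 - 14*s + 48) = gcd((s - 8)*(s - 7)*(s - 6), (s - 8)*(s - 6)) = s^2 - 14*s + 48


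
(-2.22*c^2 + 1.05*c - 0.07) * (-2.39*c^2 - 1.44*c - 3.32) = 5.3058*c^4 + 0.6873*c^3 + 6.0257*c^2 - 3.3852*c + 0.2324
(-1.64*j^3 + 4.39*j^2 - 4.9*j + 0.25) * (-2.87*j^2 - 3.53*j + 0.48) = 4.7068*j^5 - 6.8101*j^4 - 2.2209*j^3 + 18.6867*j^2 - 3.2345*j + 0.12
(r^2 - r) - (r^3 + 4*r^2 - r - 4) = -r^3 - 3*r^2 + 4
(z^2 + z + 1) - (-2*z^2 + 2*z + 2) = 3*z^2 - z - 1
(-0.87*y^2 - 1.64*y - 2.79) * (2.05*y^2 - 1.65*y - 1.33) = -1.7835*y^4 - 1.9265*y^3 - 1.8564*y^2 + 6.7847*y + 3.7107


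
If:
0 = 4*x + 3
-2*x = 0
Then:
No Solution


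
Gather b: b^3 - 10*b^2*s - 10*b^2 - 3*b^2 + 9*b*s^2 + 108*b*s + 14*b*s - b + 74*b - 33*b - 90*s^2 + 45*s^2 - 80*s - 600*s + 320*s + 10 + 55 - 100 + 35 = b^3 + b^2*(-10*s - 13) + b*(9*s^2 + 122*s + 40) - 45*s^2 - 360*s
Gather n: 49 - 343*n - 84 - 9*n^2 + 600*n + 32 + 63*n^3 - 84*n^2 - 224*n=63*n^3 - 93*n^2 + 33*n - 3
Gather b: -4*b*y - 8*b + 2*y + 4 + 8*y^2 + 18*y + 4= b*(-4*y - 8) + 8*y^2 + 20*y + 8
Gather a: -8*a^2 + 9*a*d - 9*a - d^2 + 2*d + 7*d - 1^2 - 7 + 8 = -8*a^2 + a*(9*d - 9) - d^2 + 9*d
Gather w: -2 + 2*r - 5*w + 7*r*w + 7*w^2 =2*r + 7*w^2 + w*(7*r - 5) - 2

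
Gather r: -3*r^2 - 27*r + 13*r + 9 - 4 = -3*r^2 - 14*r + 5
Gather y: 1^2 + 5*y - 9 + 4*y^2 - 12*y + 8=4*y^2 - 7*y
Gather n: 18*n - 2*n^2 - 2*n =-2*n^2 + 16*n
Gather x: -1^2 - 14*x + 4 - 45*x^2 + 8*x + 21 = -45*x^2 - 6*x + 24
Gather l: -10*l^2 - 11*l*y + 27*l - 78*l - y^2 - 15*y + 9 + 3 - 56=-10*l^2 + l*(-11*y - 51) - y^2 - 15*y - 44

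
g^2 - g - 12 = (g - 4)*(g + 3)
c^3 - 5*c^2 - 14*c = c*(c - 7)*(c + 2)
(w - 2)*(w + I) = w^2 - 2*w + I*w - 2*I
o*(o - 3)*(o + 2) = o^3 - o^2 - 6*o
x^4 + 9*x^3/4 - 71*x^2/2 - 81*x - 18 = (x - 6)*(x + 1/4)*(x + 2)*(x + 6)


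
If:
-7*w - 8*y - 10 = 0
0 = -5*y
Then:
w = -10/7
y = 0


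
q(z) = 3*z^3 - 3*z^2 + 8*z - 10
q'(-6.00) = 368.00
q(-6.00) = -814.00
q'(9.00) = 683.00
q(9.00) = 2006.00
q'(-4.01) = 176.78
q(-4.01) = -283.76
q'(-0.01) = 8.06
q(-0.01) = -10.08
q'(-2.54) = 81.30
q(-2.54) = -98.84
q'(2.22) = 39.04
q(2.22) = 25.80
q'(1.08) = 12.02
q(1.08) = -1.08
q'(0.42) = 7.07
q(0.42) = -6.95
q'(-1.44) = 35.30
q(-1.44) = -36.70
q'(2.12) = 35.73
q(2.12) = 22.06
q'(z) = 9*z^2 - 6*z + 8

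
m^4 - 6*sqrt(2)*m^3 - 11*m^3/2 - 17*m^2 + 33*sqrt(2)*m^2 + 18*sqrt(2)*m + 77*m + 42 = (m - 6)*(m - 7*sqrt(2))*(sqrt(2)*m/2 + 1)*(sqrt(2)*m + sqrt(2)/2)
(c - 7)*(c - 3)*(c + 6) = c^3 - 4*c^2 - 39*c + 126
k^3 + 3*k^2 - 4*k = k*(k - 1)*(k + 4)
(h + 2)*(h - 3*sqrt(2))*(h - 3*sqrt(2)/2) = h^3 - 9*sqrt(2)*h^2/2 + 2*h^2 - 9*sqrt(2)*h + 9*h + 18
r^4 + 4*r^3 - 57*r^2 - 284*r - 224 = (r - 8)*(r + 1)*(r + 4)*(r + 7)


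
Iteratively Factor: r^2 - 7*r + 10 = (r - 2)*(r - 5)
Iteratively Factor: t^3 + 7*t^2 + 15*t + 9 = (t + 3)*(t^2 + 4*t + 3) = (t + 3)^2*(t + 1)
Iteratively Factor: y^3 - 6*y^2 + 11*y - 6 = (y - 3)*(y^2 - 3*y + 2) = (y - 3)*(y - 2)*(y - 1)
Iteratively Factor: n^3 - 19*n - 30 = (n - 5)*(n^2 + 5*n + 6) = (n - 5)*(n + 3)*(n + 2)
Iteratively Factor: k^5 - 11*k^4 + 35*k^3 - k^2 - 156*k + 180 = (k - 5)*(k^4 - 6*k^3 + 5*k^2 + 24*k - 36) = (k - 5)*(k - 2)*(k^3 - 4*k^2 - 3*k + 18) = (k - 5)*(k - 2)*(k + 2)*(k^2 - 6*k + 9) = (k - 5)*(k - 3)*(k - 2)*(k + 2)*(k - 3)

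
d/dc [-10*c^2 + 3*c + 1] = 3 - 20*c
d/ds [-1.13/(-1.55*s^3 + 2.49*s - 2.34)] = (2.8137 - 5.2545*s^2)/(1.55*s^3 - 2.49*s + 2.34)^2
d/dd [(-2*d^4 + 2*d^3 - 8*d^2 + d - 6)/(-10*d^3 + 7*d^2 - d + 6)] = d*(20*d^5 - 28*d^4 - 60*d^3 - 32*d^2 - 143*d - 12)/(100*d^6 - 140*d^5 + 69*d^4 - 134*d^3 + 85*d^2 - 12*d + 36)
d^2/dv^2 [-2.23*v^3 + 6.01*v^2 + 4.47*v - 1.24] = 12.02 - 13.38*v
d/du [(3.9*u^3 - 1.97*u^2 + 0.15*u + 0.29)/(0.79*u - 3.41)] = (6.162*u^3 - 41.4533*u^2 + 13.4354*u - 0.7406)/(0.6241*u^2 - 5.3878*u + 11.6281)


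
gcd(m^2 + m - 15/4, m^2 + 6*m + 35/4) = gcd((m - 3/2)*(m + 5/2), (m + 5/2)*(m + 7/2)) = m + 5/2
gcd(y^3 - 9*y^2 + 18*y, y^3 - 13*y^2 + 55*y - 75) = y - 3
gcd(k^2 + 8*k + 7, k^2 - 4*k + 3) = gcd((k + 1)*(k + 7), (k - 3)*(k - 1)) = 1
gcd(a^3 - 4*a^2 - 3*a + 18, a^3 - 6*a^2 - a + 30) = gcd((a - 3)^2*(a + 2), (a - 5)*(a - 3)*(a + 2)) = a^2 - a - 6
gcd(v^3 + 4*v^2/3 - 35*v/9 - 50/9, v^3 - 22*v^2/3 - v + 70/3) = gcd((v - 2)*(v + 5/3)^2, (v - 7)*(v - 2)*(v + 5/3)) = v^2 - v/3 - 10/3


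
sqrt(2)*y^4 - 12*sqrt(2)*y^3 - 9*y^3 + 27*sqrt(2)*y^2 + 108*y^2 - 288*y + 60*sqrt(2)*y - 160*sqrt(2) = (y - 8)*(y - 4)*(y - 5*sqrt(2))*(sqrt(2)*y + 1)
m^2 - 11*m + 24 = (m - 8)*(m - 3)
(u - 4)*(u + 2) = u^2 - 2*u - 8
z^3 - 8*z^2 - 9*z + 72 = (z - 8)*(z - 3)*(z + 3)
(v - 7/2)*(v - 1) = v^2 - 9*v/2 + 7/2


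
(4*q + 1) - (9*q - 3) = 4 - 5*q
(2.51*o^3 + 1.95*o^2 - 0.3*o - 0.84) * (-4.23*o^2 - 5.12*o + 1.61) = -10.6173*o^5 - 21.0997*o^4 - 4.6739*o^3 + 8.2287*o^2 + 3.8178*o - 1.3524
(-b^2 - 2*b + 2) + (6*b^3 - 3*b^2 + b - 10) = 6*b^3 - 4*b^2 - b - 8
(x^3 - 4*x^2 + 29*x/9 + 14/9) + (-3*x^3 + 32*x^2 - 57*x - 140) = -2*x^3 + 28*x^2 - 484*x/9 - 1246/9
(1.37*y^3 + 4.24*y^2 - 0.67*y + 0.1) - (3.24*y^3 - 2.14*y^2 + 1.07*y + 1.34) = -1.87*y^3 + 6.38*y^2 - 1.74*y - 1.24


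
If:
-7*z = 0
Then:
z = 0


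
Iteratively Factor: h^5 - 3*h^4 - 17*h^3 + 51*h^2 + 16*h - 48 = (h - 1)*(h^4 - 2*h^3 - 19*h^2 + 32*h + 48) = (h - 4)*(h - 1)*(h^3 + 2*h^2 - 11*h - 12) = (h - 4)*(h - 1)*(h + 4)*(h^2 - 2*h - 3) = (h - 4)*(h - 1)*(h + 1)*(h + 4)*(h - 3)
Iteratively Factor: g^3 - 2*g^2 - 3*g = (g)*(g^2 - 2*g - 3) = g*(g - 3)*(g + 1)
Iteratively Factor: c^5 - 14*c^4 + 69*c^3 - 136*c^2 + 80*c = (c - 1)*(c^4 - 13*c^3 + 56*c^2 - 80*c) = (c - 4)*(c - 1)*(c^3 - 9*c^2 + 20*c) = c*(c - 4)*(c - 1)*(c^2 - 9*c + 20) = c*(c - 4)^2*(c - 1)*(c - 5)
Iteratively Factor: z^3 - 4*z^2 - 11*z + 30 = (z - 2)*(z^2 - 2*z - 15) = (z - 5)*(z - 2)*(z + 3)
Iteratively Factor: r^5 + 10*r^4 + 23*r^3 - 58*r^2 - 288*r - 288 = (r + 4)*(r^4 + 6*r^3 - r^2 - 54*r - 72) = (r - 3)*(r + 4)*(r^3 + 9*r^2 + 26*r + 24) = (r - 3)*(r + 4)^2*(r^2 + 5*r + 6) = (r - 3)*(r + 3)*(r + 4)^2*(r + 2)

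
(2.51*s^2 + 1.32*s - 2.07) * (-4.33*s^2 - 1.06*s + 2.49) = -10.8683*s^4 - 8.3762*s^3 + 13.8138*s^2 + 5.481*s - 5.1543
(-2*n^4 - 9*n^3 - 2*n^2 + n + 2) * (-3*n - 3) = 6*n^5 + 33*n^4 + 33*n^3 + 3*n^2 - 9*n - 6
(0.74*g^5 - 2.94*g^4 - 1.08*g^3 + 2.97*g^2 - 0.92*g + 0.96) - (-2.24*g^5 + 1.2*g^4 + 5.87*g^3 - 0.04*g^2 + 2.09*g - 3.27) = 2.98*g^5 - 4.14*g^4 - 6.95*g^3 + 3.01*g^2 - 3.01*g + 4.23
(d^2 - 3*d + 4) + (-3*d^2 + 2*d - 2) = -2*d^2 - d + 2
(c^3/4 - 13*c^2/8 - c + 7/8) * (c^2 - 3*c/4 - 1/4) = c^5/4 - 29*c^4/16 + 5*c^3/32 + 65*c^2/32 - 13*c/32 - 7/32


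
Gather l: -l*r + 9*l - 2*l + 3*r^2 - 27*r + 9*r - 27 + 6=l*(7 - r) + 3*r^2 - 18*r - 21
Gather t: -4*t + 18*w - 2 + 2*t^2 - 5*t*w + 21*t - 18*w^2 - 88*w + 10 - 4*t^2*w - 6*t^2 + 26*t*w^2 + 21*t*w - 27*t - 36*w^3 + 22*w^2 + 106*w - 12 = t^2*(-4*w - 4) + t*(26*w^2 + 16*w - 10) - 36*w^3 + 4*w^2 + 36*w - 4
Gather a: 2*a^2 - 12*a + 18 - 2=2*a^2 - 12*a + 16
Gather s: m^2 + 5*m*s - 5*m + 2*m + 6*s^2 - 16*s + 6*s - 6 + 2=m^2 - 3*m + 6*s^2 + s*(5*m - 10) - 4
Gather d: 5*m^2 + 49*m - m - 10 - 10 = 5*m^2 + 48*m - 20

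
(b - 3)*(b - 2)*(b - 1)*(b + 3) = b^4 - 3*b^3 - 7*b^2 + 27*b - 18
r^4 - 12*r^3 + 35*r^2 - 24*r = r*(r - 8)*(r - 3)*(r - 1)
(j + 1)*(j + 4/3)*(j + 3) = j^3 + 16*j^2/3 + 25*j/3 + 4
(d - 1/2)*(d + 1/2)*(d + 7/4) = d^3 + 7*d^2/4 - d/4 - 7/16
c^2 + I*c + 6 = (c - 2*I)*(c + 3*I)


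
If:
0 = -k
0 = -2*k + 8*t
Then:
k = 0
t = 0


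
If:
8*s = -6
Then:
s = -3/4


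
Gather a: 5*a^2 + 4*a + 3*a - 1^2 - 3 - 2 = 5*a^2 + 7*a - 6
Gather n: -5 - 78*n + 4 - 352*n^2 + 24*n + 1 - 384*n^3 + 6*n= -384*n^3 - 352*n^2 - 48*n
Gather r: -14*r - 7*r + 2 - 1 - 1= -21*r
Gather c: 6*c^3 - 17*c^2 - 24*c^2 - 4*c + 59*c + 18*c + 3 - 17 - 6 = 6*c^3 - 41*c^2 + 73*c - 20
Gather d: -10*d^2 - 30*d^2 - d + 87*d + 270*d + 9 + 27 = -40*d^2 + 356*d + 36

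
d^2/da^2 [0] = 0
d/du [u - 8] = 1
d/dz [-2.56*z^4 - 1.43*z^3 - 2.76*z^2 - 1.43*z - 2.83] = -10.24*z^3 - 4.29*z^2 - 5.52*z - 1.43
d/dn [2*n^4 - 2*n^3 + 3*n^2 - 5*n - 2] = 8*n^3 - 6*n^2 + 6*n - 5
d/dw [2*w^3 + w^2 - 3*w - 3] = 6*w^2 + 2*w - 3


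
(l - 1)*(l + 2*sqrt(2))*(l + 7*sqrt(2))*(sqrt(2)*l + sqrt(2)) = sqrt(2)*l^4 + 18*l^3 + 27*sqrt(2)*l^2 - 18*l - 28*sqrt(2)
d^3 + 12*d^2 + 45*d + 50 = (d + 2)*(d + 5)^2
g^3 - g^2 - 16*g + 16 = (g - 4)*(g - 1)*(g + 4)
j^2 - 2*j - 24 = (j - 6)*(j + 4)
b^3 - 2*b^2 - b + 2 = (b - 2)*(b - 1)*(b + 1)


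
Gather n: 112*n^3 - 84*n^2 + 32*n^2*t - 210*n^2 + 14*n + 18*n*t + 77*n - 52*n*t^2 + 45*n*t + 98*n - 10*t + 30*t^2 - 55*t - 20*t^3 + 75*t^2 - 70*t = 112*n^3 + n^2*(32*t - 294) + n*(-52*t^2 + 63*t + 189) - 20*t^3 + 105*t^2 - 135*t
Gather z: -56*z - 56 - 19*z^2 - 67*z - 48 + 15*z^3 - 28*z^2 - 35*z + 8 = 15*z^3 - 47*z^2 - 158*z - 96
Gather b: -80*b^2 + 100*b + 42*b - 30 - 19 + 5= -80*b^2 + 142*b - 44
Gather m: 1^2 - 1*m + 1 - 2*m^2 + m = 2 - 2*m^2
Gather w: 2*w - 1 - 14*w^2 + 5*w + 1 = -14*w^2 + 7*w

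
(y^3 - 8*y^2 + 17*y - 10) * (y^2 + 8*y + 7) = y^5 - 40*y^3 + 70*y^2 + 39*y - 70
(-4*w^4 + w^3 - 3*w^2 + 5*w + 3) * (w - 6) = -4*w^5 + 25*w^4 - 9*w^3 + 23*w^2 - 27*w - 18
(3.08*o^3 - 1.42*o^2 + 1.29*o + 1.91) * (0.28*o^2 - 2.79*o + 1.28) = 0.8624*o^5 - 8.9908*o^4 + 8.2654*o^3 - 4.8819*o^2 - 3.6777*o + 2.4448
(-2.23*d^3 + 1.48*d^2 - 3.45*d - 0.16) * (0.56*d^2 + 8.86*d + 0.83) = -1.2488*d^5 - 18.929*d^4 + 9.3299*d^3 - 29.4282*d^2 - 4.2811*d - 0.1328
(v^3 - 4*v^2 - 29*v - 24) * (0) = 0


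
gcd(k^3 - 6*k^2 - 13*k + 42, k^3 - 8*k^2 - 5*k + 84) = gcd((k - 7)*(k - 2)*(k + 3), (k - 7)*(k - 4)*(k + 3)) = k^2 - 4*k - 21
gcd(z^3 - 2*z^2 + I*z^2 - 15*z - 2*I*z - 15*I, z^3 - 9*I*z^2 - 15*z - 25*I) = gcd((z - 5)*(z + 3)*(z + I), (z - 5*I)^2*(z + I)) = z + I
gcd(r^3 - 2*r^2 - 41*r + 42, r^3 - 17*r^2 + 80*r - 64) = r - 1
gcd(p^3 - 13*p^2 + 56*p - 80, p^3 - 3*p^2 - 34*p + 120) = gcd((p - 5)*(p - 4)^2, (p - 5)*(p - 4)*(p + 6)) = p^2 - 9*p + 20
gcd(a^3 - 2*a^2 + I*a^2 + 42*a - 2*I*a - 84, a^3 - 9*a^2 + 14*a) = a - 2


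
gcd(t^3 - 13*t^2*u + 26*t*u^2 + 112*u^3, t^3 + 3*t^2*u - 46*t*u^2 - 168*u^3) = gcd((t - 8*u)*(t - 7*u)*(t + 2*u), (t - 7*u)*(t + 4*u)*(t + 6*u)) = t - 7*u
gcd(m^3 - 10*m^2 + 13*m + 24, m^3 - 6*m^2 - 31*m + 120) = m^2 - 11*m + 24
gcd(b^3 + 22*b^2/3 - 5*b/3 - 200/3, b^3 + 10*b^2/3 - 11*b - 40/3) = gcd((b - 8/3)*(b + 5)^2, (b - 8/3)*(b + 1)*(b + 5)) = b^2 + 7*b/3 - 40/3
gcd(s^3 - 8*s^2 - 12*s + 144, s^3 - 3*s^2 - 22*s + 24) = s^2 - 2*s - 24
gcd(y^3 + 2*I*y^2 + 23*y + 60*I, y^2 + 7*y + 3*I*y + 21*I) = y + 3*I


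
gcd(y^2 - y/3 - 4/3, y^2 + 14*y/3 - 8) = y - 4/3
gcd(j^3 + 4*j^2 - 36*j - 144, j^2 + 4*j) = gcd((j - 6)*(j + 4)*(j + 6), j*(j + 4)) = j + 4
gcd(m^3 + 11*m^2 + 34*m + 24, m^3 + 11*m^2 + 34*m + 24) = m^3 + 11*m^2 + 34*m + 24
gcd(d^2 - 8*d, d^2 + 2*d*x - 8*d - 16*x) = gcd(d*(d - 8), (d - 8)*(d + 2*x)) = d - 8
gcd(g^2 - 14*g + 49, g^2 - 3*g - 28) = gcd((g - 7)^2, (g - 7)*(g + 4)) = g - 7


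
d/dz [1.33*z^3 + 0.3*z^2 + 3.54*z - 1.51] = 3.99*z^2 + 0.6*z + 3.54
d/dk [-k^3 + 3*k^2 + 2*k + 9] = -3*k^2 + 6*k + 2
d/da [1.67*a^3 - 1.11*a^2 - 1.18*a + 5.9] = 5.01*a^2 - 2.22*a - 1.18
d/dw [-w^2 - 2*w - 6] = -2*w - 2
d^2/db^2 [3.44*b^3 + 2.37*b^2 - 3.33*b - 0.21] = 20.64*b + 4.74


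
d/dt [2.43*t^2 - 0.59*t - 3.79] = 4.86*t - 0.59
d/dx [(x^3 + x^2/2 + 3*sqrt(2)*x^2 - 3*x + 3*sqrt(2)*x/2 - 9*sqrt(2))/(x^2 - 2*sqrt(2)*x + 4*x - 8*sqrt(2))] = (x^4 - 4*sqrt(2)*x^3 + 8*x^3 - 29*sqrt(2)*x^2/2 - 7*x^2 - 96*x + 10*sqrt(2)*x - 60 + 60*sqrt(2))/(x^4 - 4*sqrt(2)*x^3 + 8*x^3 - 32*sqrt(2)*x^2 + 24*x^2 - 64*sqrt(2)*x + 64*x + 128)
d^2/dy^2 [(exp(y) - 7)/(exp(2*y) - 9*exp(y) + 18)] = (exp(4*y) - 19*exp(3*y) + 81*exp(2*y) + 99*exp(y) - 810)*exp(y)/(exp(6*y) - 27*exp(5*y) + 297*exp(4*y) - 1701*exp(3*y) + 5346*exp(2*y) - 8748*exp(y) + 5832)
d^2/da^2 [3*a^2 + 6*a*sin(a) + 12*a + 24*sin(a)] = -6*a*sin(a) - 24*sin(a) + 12*cos(a) + 6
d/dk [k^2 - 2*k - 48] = 2*k - 2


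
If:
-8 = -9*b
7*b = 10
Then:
No Solution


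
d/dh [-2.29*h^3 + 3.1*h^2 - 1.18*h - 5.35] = -6.87*h^2 + 6.2*h - 1.18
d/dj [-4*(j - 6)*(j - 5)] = 44 - 8*j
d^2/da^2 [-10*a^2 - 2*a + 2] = -20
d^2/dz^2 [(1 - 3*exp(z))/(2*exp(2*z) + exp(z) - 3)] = (-12*exp(4*z) + 22*exp(3*z) - 102*exp(2*z) + 16*exp(z) - 24)*exp(z)/(8*exp(6*z) + 12*exp(5*z) - 30*exp(4*z) - 35*exp(3*z) + 45*exp(2*z) + 27*exp(z) - 27)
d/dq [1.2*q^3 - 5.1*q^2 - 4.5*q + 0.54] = 3.6*q^2 - 10.2*q - 4.5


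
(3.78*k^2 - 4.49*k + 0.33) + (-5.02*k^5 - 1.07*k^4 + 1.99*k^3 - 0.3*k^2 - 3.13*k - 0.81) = -5.02*k^5 - 1.07*k^4 + 1.99*k^3 + 3.48*k^2 - 7.62*k - 0.48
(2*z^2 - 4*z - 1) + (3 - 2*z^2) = 2 - 4*z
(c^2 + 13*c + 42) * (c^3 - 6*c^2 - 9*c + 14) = c^5 + 7*c^4 - 45*c^3 - 355*c^2 - 196*c + 588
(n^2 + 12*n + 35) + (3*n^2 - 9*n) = 4*n^2 + 3*n + 35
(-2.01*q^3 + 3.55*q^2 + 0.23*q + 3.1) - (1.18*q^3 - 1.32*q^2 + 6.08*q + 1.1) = -3.19*q^3 + 4.87*q^2 - 5.85*q + 2.0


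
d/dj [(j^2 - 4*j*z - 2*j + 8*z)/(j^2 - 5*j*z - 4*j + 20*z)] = ((-2*j + 5*z + 4)*(j^2 - 4*j*z - 2*j + 8*z) + 2*(j - 2*z - 1)*(j^2 - 5*j*z - 4*j + 20*z))/(j^2 - 5*j*z - 4*j + 20*z)^2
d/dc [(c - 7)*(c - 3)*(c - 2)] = 3*c^2 - 24*c + 41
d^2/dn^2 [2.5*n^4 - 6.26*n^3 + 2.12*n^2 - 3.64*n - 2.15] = 30.0*n^2 - 37.56*n + 4.24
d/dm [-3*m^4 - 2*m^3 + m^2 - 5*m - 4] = -12*m^3 - 6*m^2 + 2*m - 5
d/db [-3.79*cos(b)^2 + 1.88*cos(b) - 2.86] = (7.58*cos(b) - 1.88)*sin(b)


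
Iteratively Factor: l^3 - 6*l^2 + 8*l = (l - 4)*(l^2 - 2*l) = l*(l - 4)*(l - 2)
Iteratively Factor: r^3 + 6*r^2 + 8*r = (r + 2)*(r^2 + 4*r) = (r + 2)*(r + 4)*(r)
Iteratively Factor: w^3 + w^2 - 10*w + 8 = (w - 1)*(w^2 + 2*w - 8) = (w - 1)*(w + 4)*(w - 2)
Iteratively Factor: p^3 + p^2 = (p)*(p^2 + p) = p^2*(p + 1)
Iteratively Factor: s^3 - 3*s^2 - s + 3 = (s - 1)*(s^2 - 2*s - 3) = (s - 1)*(s + 1)*(s - 3)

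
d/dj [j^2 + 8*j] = 2*j + 8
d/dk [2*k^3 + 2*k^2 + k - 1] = 6*k^2 + 4*k + 1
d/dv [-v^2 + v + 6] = 1 - 2*v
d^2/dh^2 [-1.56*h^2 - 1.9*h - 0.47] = -3.12000000000000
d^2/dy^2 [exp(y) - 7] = exp(y)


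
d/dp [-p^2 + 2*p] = 2 - 2*p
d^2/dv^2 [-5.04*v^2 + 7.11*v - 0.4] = -10.0800000000000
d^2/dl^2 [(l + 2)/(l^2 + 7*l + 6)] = 2*((l + 2)*(2*l + 7)^2 - 3*(l + 3)*(l^2 + 7*l + 6))/(l^2 + 7*l + 6)^3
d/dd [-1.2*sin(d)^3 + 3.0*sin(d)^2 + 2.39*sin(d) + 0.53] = (-3.6*sin(d)^2 + 6.0*sin(d) + 2.39)*cos(d)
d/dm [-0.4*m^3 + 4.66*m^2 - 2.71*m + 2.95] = -1.2*m^2 + 9.32*m - 2.71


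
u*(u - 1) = u^2 - u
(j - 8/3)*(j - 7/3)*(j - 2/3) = j^3 - 17*j^2/3 + 86*j/9 - 112/27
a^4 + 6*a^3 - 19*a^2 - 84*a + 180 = (a - 3)*(a - 2)*(a + 5)*(a + 6)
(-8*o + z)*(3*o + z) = -24*o^2 - 5*o*z + z^2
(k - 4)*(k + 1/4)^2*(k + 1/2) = k^4 - 3*k^3 - 59*k^2/16 - 39*k/32 - 1/8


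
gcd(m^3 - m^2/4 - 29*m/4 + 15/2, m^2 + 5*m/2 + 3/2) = 1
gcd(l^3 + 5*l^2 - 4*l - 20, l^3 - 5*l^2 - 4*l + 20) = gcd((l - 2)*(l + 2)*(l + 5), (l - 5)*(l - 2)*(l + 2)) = l^2 - 4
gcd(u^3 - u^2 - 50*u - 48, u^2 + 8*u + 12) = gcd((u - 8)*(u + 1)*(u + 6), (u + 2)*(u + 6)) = u + 6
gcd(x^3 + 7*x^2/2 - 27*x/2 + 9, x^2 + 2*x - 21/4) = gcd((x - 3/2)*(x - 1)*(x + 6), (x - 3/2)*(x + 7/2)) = x - 3/2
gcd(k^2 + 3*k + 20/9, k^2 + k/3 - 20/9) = k + 5/3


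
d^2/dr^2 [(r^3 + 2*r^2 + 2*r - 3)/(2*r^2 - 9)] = 2*(26*r^3 + 72*r^2 + 351*r + 108)/(8*r^6 - 108*r^4 + 486*r^2 - 729)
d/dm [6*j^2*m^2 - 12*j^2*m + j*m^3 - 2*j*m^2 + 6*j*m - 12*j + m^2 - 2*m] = 12*j^2*m - 12*j^2 + 3*j*m^2 - 4*j*m + 6*j + 2*m - 2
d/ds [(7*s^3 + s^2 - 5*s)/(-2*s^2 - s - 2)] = (-14*s^4 - 14*s^3 - 53*s^2 - 4*s + 10)/(4*s^4 + 4*s^3 + 9*s^2 + 4*s + 4)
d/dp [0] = 0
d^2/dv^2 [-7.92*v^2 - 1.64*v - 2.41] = -15.8400000000000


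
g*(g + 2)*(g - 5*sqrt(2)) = g^3 - 5*sqrt(2)*g^2 + 2*g^2 - 10*sqrt(2)*g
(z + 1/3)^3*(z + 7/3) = z^4 + 10*z^3/3 + 8*z^2/3 + 22*z/27 + 7/81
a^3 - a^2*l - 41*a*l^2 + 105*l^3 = (a - 5*l)*(a - 3*l)*(a + 7*l)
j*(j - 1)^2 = j^3 - 2*j^2 + j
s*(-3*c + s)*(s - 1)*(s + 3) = -3*c*s^3 - 6*c*s^2 + 9*c*s + s^4 + 2*s^3 - 3*s^2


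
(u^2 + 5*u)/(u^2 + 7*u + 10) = u/(u + 2)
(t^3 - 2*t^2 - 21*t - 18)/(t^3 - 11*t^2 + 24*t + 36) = (t + 3)/(t - 6)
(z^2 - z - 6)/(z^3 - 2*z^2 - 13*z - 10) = (z - 3)/(z^2 - 4*z - 5)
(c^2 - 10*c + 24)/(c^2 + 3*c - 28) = (c - 6)/(c + 7)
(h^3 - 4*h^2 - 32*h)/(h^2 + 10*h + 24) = h*(h - 8)/(h + 6)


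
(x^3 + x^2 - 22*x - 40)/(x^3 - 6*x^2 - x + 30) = (x + 4)/(x - 3)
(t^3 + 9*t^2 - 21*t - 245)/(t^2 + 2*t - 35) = t + 7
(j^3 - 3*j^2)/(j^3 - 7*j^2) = (j - 3)/(j - 7)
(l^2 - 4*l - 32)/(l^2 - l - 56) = (l + 4)/(l + 7)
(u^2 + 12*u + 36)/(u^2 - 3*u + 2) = (u^2 + 12*u + 36)/(u^2 - 3*u + 2)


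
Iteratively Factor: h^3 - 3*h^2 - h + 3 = (h - 1)*(h^2 - 2*h - 3) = (h - 3)*(h - 1)*(h + 1)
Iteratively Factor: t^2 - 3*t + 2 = (t - 1)*(t - 2)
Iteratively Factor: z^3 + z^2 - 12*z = (z - 3)*(z^2 + 4*z) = (z - 3)*(z + 4)*(z)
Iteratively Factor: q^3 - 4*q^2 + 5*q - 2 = (q - 2)*(q^2 - 2*q + 1) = (q - 2)*(q - 1)*(q - 1)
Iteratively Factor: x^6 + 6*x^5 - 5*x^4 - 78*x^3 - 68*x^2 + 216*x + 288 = (x - 2)*(x^5 + 8*x^4 + 11*x^3 - 56*x^2 - 180*x - 144) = (x - 2)*(x + 2)*(x^4 + 6*x^3 - x^2 - 54*x - 72) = (x - 2)*(x + 2)^2*(x^3 + 4*x^2 - 9*x - 36) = (x - 2)*(x + 2)^2*(x + 3)*(x^2 + x - 12) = (x - 2)*(x + 2)^2*(x + 3)*(x + 4)*(x - 3)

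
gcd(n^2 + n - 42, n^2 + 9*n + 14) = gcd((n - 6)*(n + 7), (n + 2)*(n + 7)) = n + 7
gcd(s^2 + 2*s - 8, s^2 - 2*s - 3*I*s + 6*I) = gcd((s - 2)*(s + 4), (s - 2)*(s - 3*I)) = s - 2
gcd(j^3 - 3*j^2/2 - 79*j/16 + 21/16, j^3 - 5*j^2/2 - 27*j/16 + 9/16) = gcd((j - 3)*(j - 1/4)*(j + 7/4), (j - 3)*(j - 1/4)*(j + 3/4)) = j^2 - 13*j/4 + 3/4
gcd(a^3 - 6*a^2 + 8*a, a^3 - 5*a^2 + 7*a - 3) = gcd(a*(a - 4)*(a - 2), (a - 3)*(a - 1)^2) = 1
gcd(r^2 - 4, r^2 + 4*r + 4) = r + 2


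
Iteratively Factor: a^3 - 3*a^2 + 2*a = (a - 1)*(a^2 - 2*a) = a*(a - 1)*(a - 2)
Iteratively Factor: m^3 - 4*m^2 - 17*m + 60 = (m - 5)*(m^2 + m - 12) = (m - 5)*(m - 3)*(m + 4)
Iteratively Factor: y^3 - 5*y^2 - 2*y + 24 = (y - 4)*(y^2 - y - 6) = (y - 4)*(y + 2)*(y - 3)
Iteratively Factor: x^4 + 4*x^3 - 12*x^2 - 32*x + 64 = (x + 4)*(x^3 - 12*x + 16) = (x + 4)^2*(x^2 - 4*x + 4) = (x - 2)*(x + 4)^2*(x - 2)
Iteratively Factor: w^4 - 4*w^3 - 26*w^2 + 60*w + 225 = (w - 5)*(w^3 + w^2 - 21*w - 45) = (w - 5)*(w + 3)*(w^2 - 2*w - 15) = (w - 5)*(w + 3)^2*(w - 5)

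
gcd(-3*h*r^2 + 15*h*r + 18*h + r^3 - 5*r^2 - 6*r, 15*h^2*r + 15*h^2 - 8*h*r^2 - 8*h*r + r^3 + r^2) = -3*h*r - 3*h + r^2 + r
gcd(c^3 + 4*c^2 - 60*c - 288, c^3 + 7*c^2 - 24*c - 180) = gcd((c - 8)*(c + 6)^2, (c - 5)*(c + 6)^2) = c^2 + 12*c + 36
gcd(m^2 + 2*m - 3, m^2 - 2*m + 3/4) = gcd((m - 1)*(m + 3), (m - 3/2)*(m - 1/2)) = 1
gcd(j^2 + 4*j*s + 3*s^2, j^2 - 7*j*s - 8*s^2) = j + s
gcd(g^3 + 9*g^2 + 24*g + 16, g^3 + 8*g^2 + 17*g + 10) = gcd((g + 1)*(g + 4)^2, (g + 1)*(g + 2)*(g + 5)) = g + 1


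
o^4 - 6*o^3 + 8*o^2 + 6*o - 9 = (o - 3)^2*(o - 1)*(o + 1)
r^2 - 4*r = r*(r - 4)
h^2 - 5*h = h*(h - 5)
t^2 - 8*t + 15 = (t - 5)*(t - 3)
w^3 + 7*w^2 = w^2*(w + 7)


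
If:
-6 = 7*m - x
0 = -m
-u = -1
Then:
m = 0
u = 1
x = 6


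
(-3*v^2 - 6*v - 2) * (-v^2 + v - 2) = 3*v^4 + 3*v^3 + 2*v^2 + 10*v + 4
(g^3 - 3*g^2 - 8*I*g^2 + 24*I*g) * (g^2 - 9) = g^5 - 3*g^4 - 8*I*g^4 - 9*g^3 + 24*I*g^3 + 27*g^2 + 72*I*g^2 - 216*I*g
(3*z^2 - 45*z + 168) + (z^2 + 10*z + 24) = 4*z^2 - 35*z + 192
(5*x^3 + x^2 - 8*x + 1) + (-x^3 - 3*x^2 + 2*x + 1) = 4*x^3 - 2*x^2 - 6*x + 2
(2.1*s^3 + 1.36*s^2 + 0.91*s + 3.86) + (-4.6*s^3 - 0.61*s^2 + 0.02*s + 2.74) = -2.5*s^3 + 0.75*s^2 + 0.93*s + 6.6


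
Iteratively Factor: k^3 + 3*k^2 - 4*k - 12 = (k + 3)*(k^2 - 4) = (k + 2)*(k + 3)*(k - 2)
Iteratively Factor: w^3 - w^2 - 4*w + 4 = (w + 2)*(w^2 - 3*w + 2) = (w - 2)*(w + 2)*(w - 1)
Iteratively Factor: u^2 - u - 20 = (u + 4)*(u - 5)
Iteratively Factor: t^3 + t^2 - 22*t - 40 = (t + 2)*(t^2 - t - 20) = (t - 5)*(t + 2)*(t + 4)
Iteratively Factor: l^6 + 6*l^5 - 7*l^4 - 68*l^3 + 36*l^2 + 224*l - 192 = (l + 3)*(l^5 + 3*l^4 - 16*l^3 - 20*l^2 + 96*l - 64) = (l + 3)*(l + 4)*(l^4 - l^3 - 12*l^2 + 28*l - 16) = (l - 2)*(l + 3)*(l + 4)*(l^3 + l^2 - 10*l + 8) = (l - 2)^2*(l + 3)*(l + 4)*(l^2 + 3*l - 4) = (l - 2)^2*(l - 1)*(l + 3)*(l + 4)*(l + 4)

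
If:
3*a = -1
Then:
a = -1/3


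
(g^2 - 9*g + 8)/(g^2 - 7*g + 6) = (g - 8)/(g - 6)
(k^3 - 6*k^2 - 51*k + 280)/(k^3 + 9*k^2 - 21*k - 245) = (k - 8)/(k + 7)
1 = 1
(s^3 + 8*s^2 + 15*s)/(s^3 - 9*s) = (s + 5)/(s - 3)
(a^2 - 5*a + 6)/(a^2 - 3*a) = (a - 2)/a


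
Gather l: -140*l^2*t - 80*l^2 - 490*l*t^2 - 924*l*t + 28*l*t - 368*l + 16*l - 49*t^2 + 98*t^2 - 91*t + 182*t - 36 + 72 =l^2*(-140*t - 80) + l*(-490*t^2 - 896*t - 352) + 49*t^2 + 91*t + 36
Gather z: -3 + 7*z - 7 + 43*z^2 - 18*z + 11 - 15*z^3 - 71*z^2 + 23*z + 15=-15*z^3 - 28*z^2 + 12*z + 16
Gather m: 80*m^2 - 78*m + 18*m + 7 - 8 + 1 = 80*m^2 - 60*m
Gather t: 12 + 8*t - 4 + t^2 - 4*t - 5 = t^2 + 4*t + 3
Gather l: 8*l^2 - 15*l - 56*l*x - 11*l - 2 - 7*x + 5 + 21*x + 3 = 8*l^2 + l*(-56*x - 26) + 14*x + 6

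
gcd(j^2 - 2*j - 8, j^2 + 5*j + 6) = j + 2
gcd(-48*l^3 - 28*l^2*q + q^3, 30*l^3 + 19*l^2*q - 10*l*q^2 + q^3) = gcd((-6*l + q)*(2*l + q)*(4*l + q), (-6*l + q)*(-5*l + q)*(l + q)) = -6*l + q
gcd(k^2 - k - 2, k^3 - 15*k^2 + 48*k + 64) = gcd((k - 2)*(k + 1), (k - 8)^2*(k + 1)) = k + 1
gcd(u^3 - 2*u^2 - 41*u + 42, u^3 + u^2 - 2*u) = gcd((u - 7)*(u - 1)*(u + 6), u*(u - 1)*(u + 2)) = u - 1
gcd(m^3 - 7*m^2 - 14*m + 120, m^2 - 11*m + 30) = m^2 - 11*m + 30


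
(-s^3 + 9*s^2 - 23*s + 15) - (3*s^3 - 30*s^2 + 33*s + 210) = -4*s^3 + 39*s^2 - 56*s - 195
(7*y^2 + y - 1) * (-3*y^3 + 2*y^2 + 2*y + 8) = -21*y^5 + 11*y^4 + 19*y^3 + 56*y^2 + 6*y - 8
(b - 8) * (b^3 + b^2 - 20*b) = b^4 - 7*b^3 - 28*b^2 + 160*b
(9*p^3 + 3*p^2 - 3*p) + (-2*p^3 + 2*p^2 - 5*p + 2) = 7*p^3 + 5*p^2 - 8*p + 2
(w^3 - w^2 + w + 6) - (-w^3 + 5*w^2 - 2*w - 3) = 2*w^3 - 6*w^2 + 3*w + 9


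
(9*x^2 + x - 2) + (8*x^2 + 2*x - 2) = 17*x^2 + 3*x - 4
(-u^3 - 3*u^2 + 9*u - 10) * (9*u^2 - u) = -9*u^5 - 26*u^4 + 84*u^3 - 99*u^2 + 10*u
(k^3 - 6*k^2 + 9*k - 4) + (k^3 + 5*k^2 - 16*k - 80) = 2*k^3 - k^2 - 7*k - 84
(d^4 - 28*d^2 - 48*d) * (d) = d^5 - 28*d^3 - 48*d^2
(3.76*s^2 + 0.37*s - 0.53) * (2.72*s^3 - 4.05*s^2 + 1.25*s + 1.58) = 10.2272*s^5 - 14.2216*s^4 + 1.7599*s^3 + 8.5498*s^2 - 0.0779000000000001*s - 0.8374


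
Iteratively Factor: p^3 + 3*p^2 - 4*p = (p + 4)*(p^2 - p) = (p - 1)*(p + 4)*(p)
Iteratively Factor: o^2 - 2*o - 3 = (o + 1)*(o - 3)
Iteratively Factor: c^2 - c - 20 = (c - 5)*(c + 4)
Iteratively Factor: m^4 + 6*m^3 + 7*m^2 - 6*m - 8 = (m + 1)*(m^3 + 5*m^2 + 2*m - 8) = (m - 1)*(m + 1)*(m^2 + 6*m + 8) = (m - 1)*(m + 1)*(m + 4)*(m + 2)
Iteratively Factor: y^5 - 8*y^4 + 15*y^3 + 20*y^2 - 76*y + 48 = (y - 3)*(y^4 - 5*y^3 + 20*y - 16) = (y - 3)*(y - 1)*(y^3 - 4*y^2 - 4*y + 16) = (y - 3)*(y - 2)*(y - 1)*(y^2 - 2*y - 8) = (y - 4)*(y - 3)*(y - 2)*(y - 1)*(y + 2)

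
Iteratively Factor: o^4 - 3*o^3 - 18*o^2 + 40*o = (o)*(o^3 - 3*o^2 - 18*o + 40) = o*(o - 5)*(o^2 + 2*o - 8) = o*(o - 5)*(o + 4)*(o - 2)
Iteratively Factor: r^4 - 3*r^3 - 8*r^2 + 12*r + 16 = (r - 4)*(r^3 + r^2 - 4*r - 4) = (r - 4)*(r + 2)*(r^2 - r - 2) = (r - 4)*(r - 2)*(r + 2)*(r + 1)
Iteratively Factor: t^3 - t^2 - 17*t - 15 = (t + 1)*(t^2 - 2*t - 15) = (t + 1)*(t + 3)*(t - 5)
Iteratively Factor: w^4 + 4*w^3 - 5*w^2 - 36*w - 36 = (w + 2)*(w^3 + 2*w^2 - 9*w - 18) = (w + 2)^2*(w^2 - 9) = (w - 3)*(w + 2)^2*(w + 3)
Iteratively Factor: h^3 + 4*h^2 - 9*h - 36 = (h + 3)*(h^2 + h - 12) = (h - 3)*(h + 3)*(h + 4)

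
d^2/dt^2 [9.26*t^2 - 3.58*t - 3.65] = 18.5200000000000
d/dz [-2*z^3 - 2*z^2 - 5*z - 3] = -6*z^2 - 4*z - 5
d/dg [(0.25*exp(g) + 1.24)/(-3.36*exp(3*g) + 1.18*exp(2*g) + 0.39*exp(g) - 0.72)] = (1.68*exp(3*g) + 12.2042*exp(2*g) - 2.9264*exp(g) - 0.6636)*exp(g)/(11.2896*exp(6*g) - 7.9296*exp(5*g) - 1.2284*exp(4*g) + 5.7588*exp(3*g) - 1.5471*exp(2*g) - 0.5616*exp(g) + 0.5184)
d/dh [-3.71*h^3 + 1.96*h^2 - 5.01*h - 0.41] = -11.13*h^2 + 3.92*h - 5.01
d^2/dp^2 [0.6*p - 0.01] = 0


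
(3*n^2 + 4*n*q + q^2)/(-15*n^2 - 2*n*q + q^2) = (n + q)/(-5*n + q)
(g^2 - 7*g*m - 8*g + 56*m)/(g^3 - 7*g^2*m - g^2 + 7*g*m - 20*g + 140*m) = (g - 8)/(g^2 - g - 20)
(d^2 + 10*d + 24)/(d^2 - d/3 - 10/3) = 3*(d^2 + 10*d + 24)/(3*d^2 - d - 10)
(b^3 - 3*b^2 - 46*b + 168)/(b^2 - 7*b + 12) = (b^2 + b - 42)/(b - 3)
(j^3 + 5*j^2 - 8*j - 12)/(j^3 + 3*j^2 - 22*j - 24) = (j - 2)/(j - 4)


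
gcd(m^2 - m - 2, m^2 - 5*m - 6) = m + 1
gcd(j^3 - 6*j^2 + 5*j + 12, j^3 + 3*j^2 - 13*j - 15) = j^2 - 2*j - 3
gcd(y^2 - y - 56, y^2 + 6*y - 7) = y + 7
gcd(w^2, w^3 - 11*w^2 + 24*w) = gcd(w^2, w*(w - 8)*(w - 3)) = w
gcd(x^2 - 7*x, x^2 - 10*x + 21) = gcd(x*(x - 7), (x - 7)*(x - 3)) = x - 7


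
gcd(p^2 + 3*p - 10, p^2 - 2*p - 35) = p + 5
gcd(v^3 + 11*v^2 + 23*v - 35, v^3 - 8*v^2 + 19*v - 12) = v - 1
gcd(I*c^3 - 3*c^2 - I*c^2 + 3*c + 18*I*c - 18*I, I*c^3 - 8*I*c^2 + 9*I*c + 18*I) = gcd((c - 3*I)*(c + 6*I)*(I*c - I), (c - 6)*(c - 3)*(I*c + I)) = 1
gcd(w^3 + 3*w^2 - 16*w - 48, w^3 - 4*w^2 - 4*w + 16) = w - 4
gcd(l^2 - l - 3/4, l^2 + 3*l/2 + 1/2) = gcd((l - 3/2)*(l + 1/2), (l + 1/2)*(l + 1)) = l + 1/2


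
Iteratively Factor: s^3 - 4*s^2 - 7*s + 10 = (s - 5)*(s^2 + s - 2) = (s - 5)*(s - 1)*(s + 2)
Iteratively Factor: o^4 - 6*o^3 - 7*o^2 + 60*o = (o - 5)*(o^3 - o^2 - 12*o) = (o - 5)*(o - 4)*(o^2 + 3*o) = o*(o - 5)*(o - 4)*(o + 3)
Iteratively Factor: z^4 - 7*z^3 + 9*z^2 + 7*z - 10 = (z - 1)*(z^3 - 6*z^2 + 3*z + 10) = (z - 2)*(z - 1)*(z^2 - 4*z - 5) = (z - 5)*(z - 2)*(z - 1)*(z + 1)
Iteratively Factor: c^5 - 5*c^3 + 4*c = (c - 1)*(c^4 + c^3 - 4*c^2 - 4*c) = (c - 2)*(c - 1)*(c^3 + 3*c^2 + 2*c) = (c - 2)*(c - 1)*(c + 2)*(c^2 + c) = c*(c - 2)*(c - 1)*(c + 2)*(c + 1)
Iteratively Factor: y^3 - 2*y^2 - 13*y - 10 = (y + 1)*(y^2 - 3*y - 10) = (y - 5)*(y + 1)*(y + 2)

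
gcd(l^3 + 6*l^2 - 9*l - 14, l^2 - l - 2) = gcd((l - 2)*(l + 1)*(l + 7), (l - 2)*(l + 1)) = l^2 - l - 2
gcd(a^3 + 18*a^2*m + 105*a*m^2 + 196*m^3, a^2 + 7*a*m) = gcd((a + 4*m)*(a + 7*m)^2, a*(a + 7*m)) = a + 7*m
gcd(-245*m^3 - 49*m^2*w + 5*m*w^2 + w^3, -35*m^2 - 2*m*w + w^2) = -35*m^2 - 2*m*w + w^2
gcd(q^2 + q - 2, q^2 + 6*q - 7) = q - 1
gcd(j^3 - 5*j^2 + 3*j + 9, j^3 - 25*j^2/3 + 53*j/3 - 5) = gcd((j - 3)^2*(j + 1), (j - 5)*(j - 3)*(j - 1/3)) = j - 3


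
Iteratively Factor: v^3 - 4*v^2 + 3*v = (v - 1)*(v^2 - 3*v) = v*(v - 1)*(v - 3)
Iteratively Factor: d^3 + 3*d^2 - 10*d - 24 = (d - 3)*(d^2 + 6*d + 8) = (d - 3)*(d + 4)*(d + 2)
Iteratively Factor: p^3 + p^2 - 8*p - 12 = (p + 2)*(p^2 - p - 6) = (p - 3)*(p + 2)*(p + 2)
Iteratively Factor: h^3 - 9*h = (h)*(h^2 - 9) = h*(h - 3)*(h + 3)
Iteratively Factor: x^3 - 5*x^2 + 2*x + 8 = (x - 4)*(x^2 - x - 2) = (x - 4)*(x + 1)*(x - 2)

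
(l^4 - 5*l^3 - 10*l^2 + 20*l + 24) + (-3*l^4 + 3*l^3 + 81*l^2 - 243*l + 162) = -2*l^4 - 2*l^3 + 71*l^2 - 223*l + 186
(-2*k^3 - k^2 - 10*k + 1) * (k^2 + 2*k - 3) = -2*k^5 - 5*k^4 - 6*k^3 - 16*k^2 + 32*k - 3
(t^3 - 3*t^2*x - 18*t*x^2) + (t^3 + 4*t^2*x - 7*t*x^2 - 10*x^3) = 2*t^3 + t^2*x - 25*t*x^2 - 10*x^3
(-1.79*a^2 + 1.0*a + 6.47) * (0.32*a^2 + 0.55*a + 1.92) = -0.5728*a^4 - 0.6645*a^3 - 0.8164*a^2 + 5.4785*a + 12.4224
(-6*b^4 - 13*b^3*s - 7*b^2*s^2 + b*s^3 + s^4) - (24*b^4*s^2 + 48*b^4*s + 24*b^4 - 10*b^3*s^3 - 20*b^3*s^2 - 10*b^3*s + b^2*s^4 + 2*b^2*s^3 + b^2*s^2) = -24*b^4*s^2 - 48*b^4*s - 30*b^4 + 10*b^3*s^3 + 20*b^3*s^2 - 3*b^3*s - b^2*s^4 - 2*b^2*s^3 - 8*b^2*s^2 + b*s^3 + s^4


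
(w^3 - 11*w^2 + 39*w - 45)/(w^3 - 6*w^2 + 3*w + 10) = (w^2 - 6*w + 9)/(w^2 - w - 2)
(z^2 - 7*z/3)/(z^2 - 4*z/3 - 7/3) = z/(z + 1)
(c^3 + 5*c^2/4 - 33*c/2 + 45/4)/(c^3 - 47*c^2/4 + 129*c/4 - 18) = (c + 5)/(c - 8)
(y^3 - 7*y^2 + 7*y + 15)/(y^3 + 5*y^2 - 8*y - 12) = (y^2 - 8*y + 15)/(y^2 + 4*y - 12)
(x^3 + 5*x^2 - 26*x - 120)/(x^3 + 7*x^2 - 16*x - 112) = (x^2 + x - 30)/(x^2 + 3*x - 28)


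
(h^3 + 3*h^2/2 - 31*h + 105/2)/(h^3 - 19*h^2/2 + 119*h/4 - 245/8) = 4*(h^2 + 4*h - 21)/(4*h^2 - 28*h + 49)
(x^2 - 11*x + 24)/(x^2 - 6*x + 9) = (x - 8)/(x - 3)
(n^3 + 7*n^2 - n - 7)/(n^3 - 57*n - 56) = (n - 1)/(n - 8)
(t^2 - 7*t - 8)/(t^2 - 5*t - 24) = (t + 1)/(t + 3)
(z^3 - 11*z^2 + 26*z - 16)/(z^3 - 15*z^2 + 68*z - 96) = (z^2 - 3*z + 2)/(z^2 - 7*z + 12)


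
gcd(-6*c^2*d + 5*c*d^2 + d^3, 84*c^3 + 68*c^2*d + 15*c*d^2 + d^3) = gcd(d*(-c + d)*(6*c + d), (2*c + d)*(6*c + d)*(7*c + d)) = 6*c + d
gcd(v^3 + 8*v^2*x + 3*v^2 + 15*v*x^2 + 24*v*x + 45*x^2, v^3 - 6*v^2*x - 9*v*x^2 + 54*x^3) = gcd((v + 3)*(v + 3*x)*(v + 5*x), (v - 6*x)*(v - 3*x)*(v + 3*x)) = v + 3*x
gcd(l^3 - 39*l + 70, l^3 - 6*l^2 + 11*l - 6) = l - 2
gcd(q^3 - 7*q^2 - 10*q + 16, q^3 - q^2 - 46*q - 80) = q^2 - 6*q - 16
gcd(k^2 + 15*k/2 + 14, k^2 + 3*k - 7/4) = k + 7/2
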